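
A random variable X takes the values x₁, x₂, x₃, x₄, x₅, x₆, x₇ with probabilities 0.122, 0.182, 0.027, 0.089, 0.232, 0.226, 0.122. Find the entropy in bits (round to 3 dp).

H = −Σ pᵢ log₂ pᵢ.
−0.122·log₂(0.122) = 0.3703
−0.182·log₂(0.182) = 0.4474
−0.027·log₂(0.027) = 0.1407
−0.089·log₂(0.089) = 0.3106
−0.232·log₂(0.232) = 0.4890
−0.226·log₂(0.226) = 0.4849
−0.122·log₂(0.122) = 0.3703
Sum ≈ 2.6131 → 2.613 bits.

2.613 bits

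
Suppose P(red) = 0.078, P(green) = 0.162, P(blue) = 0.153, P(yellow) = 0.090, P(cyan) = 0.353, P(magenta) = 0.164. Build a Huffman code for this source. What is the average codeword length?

2.462 bits/symbol

Repeatedly combine the two least-probable nodes; the expected code length is the sum of the merged weights.
merge 39/500 + 9/100 → 21/125
merge 153/1000 + 81/500 → 63/200
merge 41/250 + 21/125 → 83/250
merge 63/200 + 83/250 → 647/1000
merge 353/1000 + 647/1000 → 1
L = 21/125 + 63/200 + 83/250 + 647/1000 + 1 = 1231/500 = 2.462 bits/symbol.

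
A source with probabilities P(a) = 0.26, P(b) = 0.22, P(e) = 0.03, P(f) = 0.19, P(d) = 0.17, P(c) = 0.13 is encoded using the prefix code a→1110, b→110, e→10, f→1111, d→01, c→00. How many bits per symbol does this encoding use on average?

L̄ = Σ pᵢ·ℓᵢ = 0.26·4 + 0.22·3 + 0.03·2 + 0.19·4 + 0.17·2 + 0.13·2 = 3.12 bits/symbol.

3.12 bits/symbol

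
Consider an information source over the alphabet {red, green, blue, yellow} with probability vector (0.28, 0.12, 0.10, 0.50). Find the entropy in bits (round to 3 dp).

H = −Σ pᵢ log₂ pᵢ.
−0.28·log₂(0.28) = 0.5142
−0.12·log₂(0.12) = 0.3671
−0.10·log₂(0.10) = 0.3322
−0.50·log₂(0.50) = 0.5000
Sum ≈ 1.7135 → 1.713 bits.

1.713 bits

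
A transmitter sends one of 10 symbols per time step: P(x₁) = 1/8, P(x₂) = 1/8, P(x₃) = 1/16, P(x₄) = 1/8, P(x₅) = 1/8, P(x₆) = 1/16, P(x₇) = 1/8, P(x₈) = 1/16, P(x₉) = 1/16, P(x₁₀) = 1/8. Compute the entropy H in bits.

3.25 bits

Each probability is a power of 1/2, so log₂(1/p) is an integer.
H = Σ p·log₂(1/p) = 1/8·3 + 1/8·3 + 1/16·4 + 1/8·3 + 1/8·3 + 1/16·4 + 1/8·3 + 1/16·4 + 1/16·4 + 1/8·3 = 3.25 bits.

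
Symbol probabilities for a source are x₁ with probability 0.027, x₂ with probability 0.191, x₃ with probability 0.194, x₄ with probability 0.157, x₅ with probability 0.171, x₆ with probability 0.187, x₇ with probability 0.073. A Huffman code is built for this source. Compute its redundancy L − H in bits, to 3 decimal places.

0.076 bits

Entropy H = −Σ p log₂ p ≈ 2.6389 bits.
Huffman merges: 27/1000+73/1000→1/10; 1/10+157/1000→257/1000; 171/1000+187/1000→179/500; 191/1000+97/500→77/200; 257/1000+179/500→123/200; 77/200+123/200→1. L = 543/200 ≈ 2.7150.
L − H = 2.7150 − 2.6389 = 0.076 bits.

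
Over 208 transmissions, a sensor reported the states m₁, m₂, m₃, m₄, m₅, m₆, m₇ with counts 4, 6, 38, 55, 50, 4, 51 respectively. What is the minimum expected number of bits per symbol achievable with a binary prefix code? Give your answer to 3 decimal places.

2.356 bits/symbol

Probabilities are the counts divided by 208.
Repeatedly combine the two least-probable nodes; the expected code length is the sum of the merged weights.
merge 1/52 + 1/52 → 1/26
merge 3/104 + 1/26 → 7/104
merge 7/104 + 19/104 → 1/4
merge 25/104 + 51/208 → 101/208
merge 1/4 + 55/208 → 107/208
merge 101/208 + 107/208 → 1
L = 1/26 + 7/104 + 1/4 + 101/208 + 107/208 + 1 = 245/104 ≈ 2.356 bits/symbol.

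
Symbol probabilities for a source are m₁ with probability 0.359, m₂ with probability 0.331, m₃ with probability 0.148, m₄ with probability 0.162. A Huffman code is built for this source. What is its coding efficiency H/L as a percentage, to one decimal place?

97.0%

Entropy H = −Σ p log₂ p ≈ 1.8919 bits.
Huffman merges: 37/250+81/500→31/100; 31/100+331/1000→641/1000; 359/1000+641/1000→1. L = 1951/1000 ≈ 1.9510.
Efficiency = H/L = 1.8919/1.9510 = 97.0%.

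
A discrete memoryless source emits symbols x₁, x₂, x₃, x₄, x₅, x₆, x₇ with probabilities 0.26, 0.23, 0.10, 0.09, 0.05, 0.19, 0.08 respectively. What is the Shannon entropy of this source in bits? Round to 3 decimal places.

2.601 bits

H = −Σ pᵢ log₂ pᵢ.
−0.26·log₂(0.26) = 0.5053
−0.23·log₂(0.23) = 0.4877
−0.10·log₂(0.10) = 0.3322
−0.09·log₂(0.09) = 0.3127
−0.05·log₂(0.05) = 0.2161
−0.19·log₂(0.19) = 0.4552
−0.08·log₂(0.08) = 0.2915
Sum ≈ 2.6006 → 2.601 bits.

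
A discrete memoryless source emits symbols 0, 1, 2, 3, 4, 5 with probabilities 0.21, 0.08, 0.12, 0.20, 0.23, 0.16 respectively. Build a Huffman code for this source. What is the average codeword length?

Repeatedly combine the two least-probable nodes; the expected code length is the sum of the merged weights.
merge 2/25 + 3/25 → 1/5
merge 4/25 + 1/5 → 9/25
merge 1/5 + 21/100 → 41/100
merge 23/100 + 9/25 → 59/100
merge 41/100 + 59/100 → 1
L = 1/5 + 9/25 + 41/100 + 59/100 + 1 = 64/25 = 2.56 bits/symbol.

2.56 bits/symbol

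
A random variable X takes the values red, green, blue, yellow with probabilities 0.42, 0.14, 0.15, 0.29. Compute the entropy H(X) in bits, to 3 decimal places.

H = −Σ pᵢ log₂ pᵢ.
−0.42·log₂(0.42) = 0.5256
−0.14·log₂(0.14) = 0.3971
−0.15·log₂(0.15) = 0.4105
−0.29·log₂(0.29) = 0.5179
Sum ≈ 1.8512 → 1.851 bits.

1.851 bits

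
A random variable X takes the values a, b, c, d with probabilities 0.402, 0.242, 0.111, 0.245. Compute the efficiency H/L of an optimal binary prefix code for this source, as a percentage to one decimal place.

Entropy H = −Σ p log₂ p ≈ 1.8730 bits.
Huffman merges: 111/1000+121/500→353/1000; 49/200+353/1000→299/500; 201/500+299/500→1. L = 1951/1000 ≈ 1.9510.
Efficiency = H/L = 1.8730/1.9510 = 96.0%.

96.0%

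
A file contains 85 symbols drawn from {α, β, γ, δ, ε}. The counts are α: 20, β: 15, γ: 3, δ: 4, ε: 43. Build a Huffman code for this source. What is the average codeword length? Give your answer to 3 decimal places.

Probabilities are the counts divided by 85.
Repeatedly combine the two least-probable nodes; the expected code length is the sum of the merged weights.
merge 3/85 + 4/85 → 7/85
merge 7/85 + 3/17 → 22/85
merge 4/17 + 22/85 → 42/85
merge 42/85 + 43/85 → 1
L = 7/85 + 22/85 + 42/85 + 1 = 156/85 ≈ 1.835 bits/symbol.

1.835 bits/symbol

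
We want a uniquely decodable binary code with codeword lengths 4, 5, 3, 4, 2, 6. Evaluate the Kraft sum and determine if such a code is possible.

With common denominator 2^6 = 64: Σ 2^(−ℓᵢ) = 4/64 + 2/64 + 8/64 + 4/64 + 16/64 + 1/64 = 35/64 = 0.546875.
Kraft's inequality requires Σ ≤ 1; here Σ = 0.546875 ≤ 1, so such a prefix code exists.

0.546875; yes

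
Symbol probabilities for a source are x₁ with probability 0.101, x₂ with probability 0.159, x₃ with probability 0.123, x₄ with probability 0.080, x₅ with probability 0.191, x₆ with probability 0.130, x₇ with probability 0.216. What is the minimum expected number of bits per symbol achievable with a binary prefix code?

Repeatedly combine the two least-probable nodes; the expected code length is the sum of the merged weights.
merge 2/25 + 101/1000 → 181/1000
merge 123/1000 + 13/100 → 253/1000
merge 159/1000 + 181/1000 → 17/50
merge 191/1000 + 27/125 → 407/1000
merge 253/1000 + 17/50 → 593/1000
merge 407/1000 + 593/1000 → 1
L = 181/1000 + 253/1000 + 17/50 + 407/1000 + 593/1000 + 1 = 1387/500 = 2.774 bits/symbol.

2.774 bits/symbol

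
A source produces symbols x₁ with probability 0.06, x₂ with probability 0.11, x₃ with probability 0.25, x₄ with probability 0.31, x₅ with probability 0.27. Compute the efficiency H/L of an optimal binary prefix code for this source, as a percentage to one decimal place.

98.0%

Entropy H = −Σ p log₂ p ≈ 2.1276 bits.
Huffman merges: 3/50+11/100→17/100; 17/100+1/4→21/50; 27/100+31/100→29/50; 21/50+29/50→1. L = 217/100 ≈ 2.1700.
Efficiency = H/L = 2.1276/2.1700 = 98.0%.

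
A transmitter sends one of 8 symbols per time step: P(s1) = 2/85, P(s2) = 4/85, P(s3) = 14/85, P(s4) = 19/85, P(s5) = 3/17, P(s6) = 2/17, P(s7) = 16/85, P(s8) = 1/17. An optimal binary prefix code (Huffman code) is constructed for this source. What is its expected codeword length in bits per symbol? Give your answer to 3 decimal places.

Repeatedly combine the two least-probable nodes; the expected code length is the sum of the merged weights.
merge 2/85 + 4/85 → 6/85
merge 1/17 + 6/85 → 11/85
merge 2/17 + 11/85 → 21/85
merge 14/85 + 3/17 → 29/85
merge 16/85 + 19/85 → 7/17
merge 21/85 + 29/85 → 10/17
merge 7/17 + 10/17 → 1
L = 6/85 + 11/85 + 21/85 + 29/85 + 7/17 + 10/17 + 1 = 237/85 ≈ 2.788 bits/symbol.

2.788 bits/symbol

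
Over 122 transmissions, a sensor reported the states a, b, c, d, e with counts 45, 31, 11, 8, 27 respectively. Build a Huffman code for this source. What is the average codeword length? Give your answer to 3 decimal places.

Probabilities are the counts divided by 122.
Repeatedly combine the two least-probable nodes; the expected code length is the sum of the merged weights.
merge 4/61 + 11/122 → 19/122
merge 19/122 + 27/122 → 23/61
merge 31/122 + 45/122 → 38/61
merge 23/61 + 38/61 → 1
L = 19/122 + 23/61 + 38/61 + 1 = 263/122 ≈ 2.156 bits/symbol.

2.156 bits/symbol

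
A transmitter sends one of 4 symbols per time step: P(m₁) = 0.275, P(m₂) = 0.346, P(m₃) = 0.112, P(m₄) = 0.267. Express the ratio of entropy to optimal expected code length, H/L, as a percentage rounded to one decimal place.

Entropy H = −Σ p log₂ p ≈ 1.9044 bits.
Huffman merges: 14/125+267/1000→379/1000; 11/40+173/500→621/1000; 379/1000+621/1000→1. L = 2 ≈ 2.0000.
Efficiency = H/L = 1.9044/2.0000 = 95.2%.

95.2%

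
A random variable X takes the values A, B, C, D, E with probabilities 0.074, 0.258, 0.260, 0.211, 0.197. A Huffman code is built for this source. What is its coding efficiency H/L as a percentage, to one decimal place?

97.9%

Entropy H = −Σ p log₂ p ≈ 2.2229 bits.
Huffman merges: 37/500+197/1000→271/1000; 211/1000+129/500→469/1000; 13/50+271/1000→531/1000; 469/1000+531/1000→1. L = 2271/1000 ≈ 2.2710.
Efficiency = H/L = 2.2229/2.2710 = 97.9%.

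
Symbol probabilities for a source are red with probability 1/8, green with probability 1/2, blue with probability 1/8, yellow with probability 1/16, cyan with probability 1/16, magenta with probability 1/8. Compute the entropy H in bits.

2.125 bits

Each probability is a power of 1/2, so log₂(1/p) is an integer.
H = Σ p·log₂(1/p) = 1/8·3 + 1/2·1 + 1/8·3 + 1/16·4 + 1/16·4 + 1/8·3 = 2.125 bits.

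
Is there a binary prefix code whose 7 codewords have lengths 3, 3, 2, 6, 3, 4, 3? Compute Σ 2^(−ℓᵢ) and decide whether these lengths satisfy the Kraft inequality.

0.828125; yes

With common denominator 2^6 = 64: Σ 2^(−ℓᵢ) = 8/64 + 8/64 + 16/64 + 1/64 + 8/64 + 4/64 + 8/64 = 53/64 = 0.828125.
Kraft's inequality requires Σ ≤ 1; here Σ = 0.828125 ≤ 1, so such a prefix code exists.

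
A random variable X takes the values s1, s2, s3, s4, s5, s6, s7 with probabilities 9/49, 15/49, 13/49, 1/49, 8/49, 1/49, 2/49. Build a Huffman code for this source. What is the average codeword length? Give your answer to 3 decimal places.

2.367 bits/symbol

Repeatedly combine the two least-probable nodes; the expected code length is the sum of the merged weights.
merge 1/49 + 1/49 → 2/49
merge 2/49 + 2/49 → 4/49
merge 4/49 + 8/49 → 12/49
merge 9/49 + 12/49 → 3/7
merge 13/49 + 15/49 → 4/7
merge 3/7 + 4/7 → 1
L = 2/49 + 4/49 + 12/49 + 3/7 + 4/7 + 1 = 116/49 ≈ 2.367 bits/symbol.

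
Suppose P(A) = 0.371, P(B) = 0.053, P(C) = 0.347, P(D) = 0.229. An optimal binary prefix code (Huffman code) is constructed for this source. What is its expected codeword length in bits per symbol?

1.911 bits/symbol

Repeatedly combine the two least-probable nodes; the expected code length is the sum of the merged weights.
merge 53/1000 + 229/1000 → 141/500
merge 141/500 + 347/1000 → 629/1000
merge 371/1000 + 629/1000 → 1
L = 141/500 + 629/1000 + 1 = 1911/1000 = 1.911 bits/symbol.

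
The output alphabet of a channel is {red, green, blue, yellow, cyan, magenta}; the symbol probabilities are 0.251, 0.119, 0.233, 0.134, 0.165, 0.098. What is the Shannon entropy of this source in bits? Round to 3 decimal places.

2.502 bits

H = −Σ pᵢ log₂ pᵢ.
−0.251·log₂(0.251) = 0.5006
−0.119·log₂(0.119) = 0.3654
−0.233·log₂(0.233) = 0.4897
−0.134·log₂(0.134) = 0.3886
−0.165·log₂(0.165) = 0.4289
−0.098·log₂(0.098) = 0.3284
Sum ≈ 2.5015 → 2.502 bits.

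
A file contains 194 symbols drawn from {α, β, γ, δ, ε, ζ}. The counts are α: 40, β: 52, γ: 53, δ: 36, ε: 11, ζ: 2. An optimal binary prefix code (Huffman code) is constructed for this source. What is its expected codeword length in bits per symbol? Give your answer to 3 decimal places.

2.320 bits/symbol

Probabilities are the counts divided by 194.
Repeatedly combine the two least-probable nodes; the expected code length is the sum of the merged weights.
merge 1/97 + 11/194 → 13/194
merge 13/194 + 18/97 → 49/194
merge 20/97 + 49/194 → 89/194
merge 26/97 + 53/194 → 105/194
merge 89/194 + 105/194 → 1
L = 13/194 + 49/194 + 89/194 + 105/194 + 1 = 225/97 ≈ 2.320 bits/symbol.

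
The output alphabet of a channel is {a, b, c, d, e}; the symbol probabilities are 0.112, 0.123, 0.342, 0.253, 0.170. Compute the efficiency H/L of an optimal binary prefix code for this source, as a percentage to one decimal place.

Entropy H = −Σ p log₂ p ≈ 2.1912 bits.
Huffman merges: 14/125+123/1000→47/200; 17/100+47/200→81/200; 253/1000+171/500→119/200; 81/200+119/200→1. L = 447/200 ≈ 2.2350.
Efficiency = H/L = 2.1912/2.2350 = 98.0%.

98.0%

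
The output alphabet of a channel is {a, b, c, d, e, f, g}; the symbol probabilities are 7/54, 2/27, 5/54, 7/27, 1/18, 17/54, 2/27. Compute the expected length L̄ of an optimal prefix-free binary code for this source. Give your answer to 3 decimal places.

Repeatedly combine the two least-probable nodes; the expected code length is the sum of the merged weights.
merge 1/18 + 2/27 → 7/54
merge 2/27 + 5/54 → 1/6
merge 7/54 + 7/54 → 7/27
merge 1/6 + 7/27 → 23/54
merge 7/27 + 17/54 → 31/54
merge 23/54 + 31/54 → 1
L = 7/54 + 1/6 + 7/27 + 23/54 + 31/54 + 1 = 23/9 ≈ 2.556 bits/symbol.

2.556 bits/symbol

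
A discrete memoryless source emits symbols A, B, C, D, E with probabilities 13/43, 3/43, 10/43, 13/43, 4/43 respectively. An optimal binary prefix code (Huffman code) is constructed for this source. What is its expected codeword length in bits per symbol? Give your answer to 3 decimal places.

Repeatedly combine the two least-probable nodes; the expected code length is the sum of the merged weights.
merge 3/43 + 4/43 → 7/43
merge 7/43 + 10/43 → 17/43
merge 13/43 + 13/43 → 26/43
merge 17/43 + 26/43 → 1
L = 7/43 + 17/43 + 26/43 + 1 = 93/43 ≈ 2.163 bits/symbol.

2.163 bits/symbol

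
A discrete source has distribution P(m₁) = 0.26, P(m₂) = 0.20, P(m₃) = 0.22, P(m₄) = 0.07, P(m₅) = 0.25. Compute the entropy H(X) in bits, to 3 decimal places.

H = −Σ pᵢ log₂ pᵢ.
−0.26·log₂(0.26) = 0.5053
−0.20·log₂(0.20) = 0.4644
−0.22·log₂(0.22) = 0.4806
−0.07·log₂(0.07) = 0.2686
−0.25·log₂(0.25) = 0.5000
Sum ≈ 2.2188 → 2.219 bits.

2.219 bits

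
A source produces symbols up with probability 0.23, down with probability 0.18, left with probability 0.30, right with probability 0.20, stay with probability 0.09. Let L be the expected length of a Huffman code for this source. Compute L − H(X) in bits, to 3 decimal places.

Entropy H = −Σ p log₂ p ≈ 2.2311 bits.
Huffman merges: 9/100+9/50→27/100; 1/5+23/100→43/100; 27/100+3/10→57/100; 43/100+57/100→1. L = 227/100 ≈ 2.2700.
L − H = 2.2700 − 2.2311 = 0.039 bits.

0.039 bits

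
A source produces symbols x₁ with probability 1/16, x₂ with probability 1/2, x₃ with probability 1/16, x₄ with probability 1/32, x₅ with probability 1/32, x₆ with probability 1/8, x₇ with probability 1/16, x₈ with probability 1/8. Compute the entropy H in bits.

2.3125 bits

Each probability is a power of 1/2, so log₂(1/p) is an integer.
H = Σ p·log₂(1/p) = 1/16·4 + 1/2·1 + 1/16·4 + 1/32·5 + 1/32·5 + 1/8·3 + 1/16·4 + 1/8·3 = 2.3125 bits.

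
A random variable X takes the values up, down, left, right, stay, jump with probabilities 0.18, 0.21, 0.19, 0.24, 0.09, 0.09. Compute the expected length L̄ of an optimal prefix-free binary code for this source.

Repeatedly combine the two least-probable nodes; the expected code length is the sum of the merged weights.
merge 9/100 + 9/100 → 9/50
merge 9/50 + 9/50 → 9/25
merge 19/100 + 21/100 → 2/5
merge 6/25 + 9/25 → 3/5
merge 2/5 + 3/5 → 1
L = 9/50 + 9/25 + 2/5 + 3/5 + 1 = 127/50 = 2.54 bits/symbol.

2.54 bits/symbol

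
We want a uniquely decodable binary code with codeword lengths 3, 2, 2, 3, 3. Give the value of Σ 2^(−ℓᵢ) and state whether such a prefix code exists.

With common denominator 2^3 = 8: Σ 2^(−ℓᵢ) = 1/8 + 2/8 + 2/8 + 1/8 + 1/8 = 7/8 = 0.875.
Kraft's inequality requires Σ ≤ 1; here Σ = 0.875 ≤ 1, so such a prefix code exists.

0.875; yes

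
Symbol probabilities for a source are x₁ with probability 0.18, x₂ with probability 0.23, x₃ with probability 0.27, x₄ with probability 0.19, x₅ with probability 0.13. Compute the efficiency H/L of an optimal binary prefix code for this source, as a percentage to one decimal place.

98.7%

Entropy H = −Σ p log₂ p ≈ 2.2809 bits.
Huffman merges: 13/100+9/50→31/100; 19/100+23/100→21/50; 27/100+31/100→29/50; 21/50+29/50→1. L = 231/100 ≈ 2.3100.
Efficiency = H/L = 2.2809/2.3100 = 98.7%.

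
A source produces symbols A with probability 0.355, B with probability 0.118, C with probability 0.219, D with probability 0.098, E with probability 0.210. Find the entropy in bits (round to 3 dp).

2.175 bits

H = −Σ pᵢ log₂ pᵢ.
−0.355·log₂(0.355) = 0.5304
−0.118·log₂(0.118) = 0.3638
−0.219·log₂(0.219) = 0.4798
−0.098·log₂(0.098) = 0.3284
−0.210·log₂(0.210) = 0.4728
Sum ≈ 2.1753 → 2.175 bits.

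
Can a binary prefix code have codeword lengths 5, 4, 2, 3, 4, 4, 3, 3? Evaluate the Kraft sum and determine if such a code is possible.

With common denominator 2^5 = 32: Σ 2^(−ℓᵢ) = 1/32 + 2/32 + 8/32 + 4/32 + 2/32 + 2/32 + 4/32 + 4/32 = 27/32 = 0.84375.
Kraft's inequality requires Σ ≤ 1; here Σ = 0.84375 ≤ 1, so such a prefix code exists.

0.84375; yes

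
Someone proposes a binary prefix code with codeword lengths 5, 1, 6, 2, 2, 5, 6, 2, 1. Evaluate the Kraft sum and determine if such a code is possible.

1.84375; no

With common denominator 2^6 = 64: Σ 2^(−ℓᵢ) = 2/64 + 32/64 + 1/64 + 16/64 + 16/64 + 2/64 + 1/64 + 16/64 + 32/64 = 118/64 = 1.84375.
Kraft's inequality requires Σ ≤ 1; here Σ = 1.84375 > 1, so no such prefix code exists.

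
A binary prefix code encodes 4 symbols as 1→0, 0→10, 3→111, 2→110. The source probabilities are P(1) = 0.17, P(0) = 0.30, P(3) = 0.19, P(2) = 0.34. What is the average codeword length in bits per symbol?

L̄ = Σ pᵢ·ℓᵢ = 0.17·1 + 0.30·2 + 0.19·3 + 0.34·3 = 2.36 bits/symbol.

2.36 bits/symbol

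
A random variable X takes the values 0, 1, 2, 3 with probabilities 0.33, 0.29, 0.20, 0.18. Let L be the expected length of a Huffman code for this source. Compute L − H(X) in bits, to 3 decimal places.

Entropy H = −Σ p log₂ p ≈ 1.9554 bits.
Huffman merges: 9/50+1/5→19/50; 29/100+33/100→31/50; 19/50+31/50→1. L = 2 ≈ 2.0000.
L − H = 2.0000 − 1.9554 = 0.045 bits.

0.045 bits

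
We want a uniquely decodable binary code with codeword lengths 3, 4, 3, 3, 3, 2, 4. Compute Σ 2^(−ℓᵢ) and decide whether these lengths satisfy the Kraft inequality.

With common denominator 2^4 = 16: Σ 2^(−ℓᵢ) = 2/16 + 1/16 + 2/16 + 2/16 + 2/16 + 4/16 + 1/16 = 14/16 = 0.875.
Kraft's inequality requires Σ ≤ 1; here Σ = 0.875 ≤ 1, so such a prefix code exists.

0.875; yes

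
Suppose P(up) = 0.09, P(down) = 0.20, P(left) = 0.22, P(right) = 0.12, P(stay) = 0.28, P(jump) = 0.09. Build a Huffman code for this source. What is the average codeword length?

2.48 bits/symbol

Repeatedly combine the two least-probable nodes; the expected code length is the sum of the merged weights.
merge 9/100 + 9/100 → 9/50
merge 3/25 + 9/50 → 3/10
merge 1/5 + 11/50 → 21/50
merge 7/25 + 3/10 → 29/50
merge 21/50 + 29/50 → 1
L = 9/50 + 3/10 + 21/50 + 29/50 + 1 = 62/25 = 2.48 bits/symbol.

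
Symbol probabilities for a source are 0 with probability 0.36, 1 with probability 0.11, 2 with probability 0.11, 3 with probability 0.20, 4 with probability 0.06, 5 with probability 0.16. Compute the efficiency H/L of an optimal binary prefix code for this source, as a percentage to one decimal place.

96.8%

Entropy H = −Σ p log₂ p ≈ 2.3621 bits.
Huffman merges: 3/50+11/100→17/100; 11/100+4/25→27/100; 17/100+1/5→37/100; 27/100+9/25→63/100; 37/100+63/100→1. L = 61/25 ≈ 2.4400.
Efficiency = H/L = 2.3621/2.4400 = 96.8%.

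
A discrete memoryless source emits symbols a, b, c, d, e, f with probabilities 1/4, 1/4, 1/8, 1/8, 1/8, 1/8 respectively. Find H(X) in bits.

2.5 bits

Each probability is a power of 1/2, so log₂(1/p) is an integer.
H = Σ p·log₂(1/p) = 1/4·2 + 1/4·2 + 1/8·3 + 1/8·3 + 1/8·3 + 1/8·3 = 2.5 bits.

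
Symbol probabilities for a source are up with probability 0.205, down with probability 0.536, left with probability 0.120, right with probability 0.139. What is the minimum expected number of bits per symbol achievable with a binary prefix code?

1.723 bits/symbol

Repeatedly combine the two least-probable nodes; the expected code length is the sum of the merged weights.
merge 3/25 + 139/1000 → 259/1000
merge 41/200 + 259/1000 → 58/125
merge 58/125 + 67/125 → 1
L = 259/1000 + 58/125 + 1 = 1723/1000 = 1.723 bits/symbol.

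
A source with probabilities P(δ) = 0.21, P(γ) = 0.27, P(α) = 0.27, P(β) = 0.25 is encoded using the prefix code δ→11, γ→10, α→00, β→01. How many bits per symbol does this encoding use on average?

2 bits/symbol

L̄ = Σ pᵢ·ℓᵢ = 0.21·2 + 0.27·2 + 0.27·2 + 0.25·2 = 2 bits/symbol.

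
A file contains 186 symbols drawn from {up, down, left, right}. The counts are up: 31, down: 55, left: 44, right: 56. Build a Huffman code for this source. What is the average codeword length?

Probabilities are the counts divided by 186.
Repeatedly combine the two least-probable nodes; the expected code length is the sum of the merged weights.
merge 1/6 + 22/93 → 25/62
merge 55/186 + 28/93 → 37/62
merge 25/62 + 37/62 → 1
L = 25/62 + 37/62 + 1 = 2 bits/symbol.

2 bits/symbol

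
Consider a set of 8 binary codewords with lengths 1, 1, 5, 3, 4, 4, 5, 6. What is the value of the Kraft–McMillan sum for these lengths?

1.328125

With common denominator 2^6 = 64: Σ 2^(−ℓᵢ) = 32/64 + 32/64 + 2/64 + 8/64 + 4/64 + 4/64 + 2/64 + 1/64 = 85/64 = 1.328125.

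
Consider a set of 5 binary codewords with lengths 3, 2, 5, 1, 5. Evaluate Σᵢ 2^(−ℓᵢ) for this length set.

0.9375

With common denominator 2^5 = 32: Σ 2^(−ℓᵢ) = 4/32 + 8/32 + 1/32 + 16/32 + 1/32 = 30/32 = 0.9375.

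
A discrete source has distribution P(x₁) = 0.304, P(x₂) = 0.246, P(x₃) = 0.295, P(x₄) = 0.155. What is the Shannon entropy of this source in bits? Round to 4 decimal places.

H = −Σ pᵢ log₂ pᵢ.
−0.304·log₂(0.304) = 0.5222
−0.246·log₂(0.246) = 0.4977
−0.295·log₂(0.295) = 0.5196
−0.155·log₂(0.155) = 0.4169
Sum ≈ 1.9564 → 1.9564 bits.

1.9564 bits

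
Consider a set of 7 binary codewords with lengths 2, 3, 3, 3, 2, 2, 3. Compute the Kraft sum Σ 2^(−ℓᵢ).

1.25

With common denominator 2^3 = 8: Σ 2^(−ℓᵢ) = 2/8 + 1/8 + 1/8 + 1/8 + 2/8 + 2/8 + 1/8 = 10/8 = 1.25.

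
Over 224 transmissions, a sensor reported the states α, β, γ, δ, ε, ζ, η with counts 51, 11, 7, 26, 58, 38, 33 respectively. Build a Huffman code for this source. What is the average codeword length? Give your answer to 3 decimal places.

Probabilities are the counts divided by 224.
Repeatedly combine the two least-probable nodes; the expected code length is the sum of the merged weights.
merge 1/32 + 11/224 → 9/112
merge 9/112 + 13/112 → 11/56
merge 33/224 + 19/112 → 71/224
merge 11/56 + 51/224 → 95/224
merge 29/112 + 71/224 → 129/224
merge 95/224 + 129/224 → 1
L = 9/112 + 11/56 + 71/224 + 95/224 + 129/224 + 1 = 83/32 ≈ 2.594 bits/symbol.

2.594 bits/symbol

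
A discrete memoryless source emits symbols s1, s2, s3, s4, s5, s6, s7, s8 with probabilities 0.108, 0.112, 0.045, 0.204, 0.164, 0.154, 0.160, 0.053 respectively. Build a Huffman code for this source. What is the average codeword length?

2.894 bits/symbol

Repeatedly combine the two least-probable nodes; the expected code length is the sum of the merged weights.
merge 9/200 + 53/1000 → 49/500
merge 49/500 + 27/250 → 103/500
merge 14/125 + 77/500 → 133/500
merge 4/25 + 41/250 → 81/250
merge 51/250 + 103/500 → 41/100
merge 133/500 + 81/250 → 59/100
merge 41/100 + 59/100 → 1
L = 49/500 + 103/500 + 133/500 + 81/250 + 41/100 + 59/100 + 1 = 1447/500 = 2.894 bits/symbol.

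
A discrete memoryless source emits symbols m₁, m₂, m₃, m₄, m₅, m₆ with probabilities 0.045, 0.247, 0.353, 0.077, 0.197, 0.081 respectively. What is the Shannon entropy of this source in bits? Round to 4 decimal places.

H = −Σ pᵢ log₂ pᵢ.
−0.045·log₂(0.045) = 0.2013
−0.247·log₂(0.247) = 0.4983
−0.353·log₂(0.353) = 0.5303
−0.077·log₂(0.077) = 0.2848
−0.197·log₂(0.197) = 0.4617
−0.081·log₂(0.081) = 0.2937
Sum ≈ 2.2702 → 2.2702 bits.

2.2702 bits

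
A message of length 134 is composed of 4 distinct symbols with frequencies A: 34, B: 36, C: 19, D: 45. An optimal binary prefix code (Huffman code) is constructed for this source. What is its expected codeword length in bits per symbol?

2 bits/symbol

Probabilities are the counts divided by 134.
Repeatedly combine the two least-probable nodes; the expected code length is the sum of the merged weights.
merge 19/134 + 17/67 → 53/134
merge 18/67 + 45/134 → 81/134
merge 53/134 + 81/134 → 1
L = 53/134 + 81/134 + 1 = 2 bits/symbol.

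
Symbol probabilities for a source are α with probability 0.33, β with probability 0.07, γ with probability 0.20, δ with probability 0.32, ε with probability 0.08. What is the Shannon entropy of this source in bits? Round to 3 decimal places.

2.078 bits

H = −Σ pᵢ log₂ pᵢ.
−0.33·log₂(0.33) = 0.5278
−0.07·log₂(0.07) = 0.2686
−0.20·log₂(0.20) = 0.4644
−0.32·log₂(0.32) = 0.5260
−0.08·log₂(0.08) = 0.2915
Sum ≈ 2.0783 → 2.078 bits.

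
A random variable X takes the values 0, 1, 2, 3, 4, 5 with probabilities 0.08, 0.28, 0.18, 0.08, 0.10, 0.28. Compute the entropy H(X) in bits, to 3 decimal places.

2.389 bits

H = −Σ pᵢ log₂ pᵢ.
−0.08·log₂(0.08) = 0.2915
−0.28·log₂(0.28) = 0.5142
−0.18·log₂(0.18) = 0.4453
−0.08·log₂(0.08) = 0.2915
−0.10·log₂(0.10) = 0.3322
−0.28·log₂(0.28) = 0.5142
Sum ≈ 2.3890 → 2.389 bits.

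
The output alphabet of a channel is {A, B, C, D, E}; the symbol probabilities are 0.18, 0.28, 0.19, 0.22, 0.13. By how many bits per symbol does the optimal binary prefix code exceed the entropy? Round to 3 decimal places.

0.032 bits

Entropy H = −Σ p log₂ p ≈ 2.2780 bits.
Huffman merges: 13/100+9/50→31/100; 19/100+11/50→41/100; 7/25+31/100→59/100; 41/100+59/100→1. L = 231/100 ≈ 2.3100.
L − H = 2.3100 − 2.2780 = 0.032 bits.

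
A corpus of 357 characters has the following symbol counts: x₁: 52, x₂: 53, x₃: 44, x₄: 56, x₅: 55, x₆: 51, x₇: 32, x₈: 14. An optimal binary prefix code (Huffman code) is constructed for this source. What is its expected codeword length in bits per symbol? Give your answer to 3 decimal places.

Probabilities are the counts divided by 357.
Repeatedly combine the two least-probable nodes; the expected code length is the sum of the merged weights.
merge 2/51 + 32/357 → 46/357
merge 44/357 + 46/357 → 30/119
merge 1/7 + 52/357 → 103/357
merge 53/357 + 55/357 → 36/119
merge 8/51 + 30/119 → 146/357
merge 103/357 + 36/119 → 211/357
merge 146/357 + 211/357 → 1
L = 46/357 + 30/119 + 103/357 + 36/119 + 146/357 + 211/357 + 1 = 1061/357 ≈ 2.972 bits/symbol.

2.972 bits/symbol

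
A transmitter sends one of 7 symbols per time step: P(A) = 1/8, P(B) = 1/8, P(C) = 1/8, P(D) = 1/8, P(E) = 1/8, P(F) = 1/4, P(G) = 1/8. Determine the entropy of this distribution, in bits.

Each probability is a power of 1/2, so log₂(1/p) is an integer.
H = Σ p·log₂(1/p) = 1/8·3 + 1/8·3 + 1/8·3 + 1/8·3 + 1/8·3 + 1/4·2 + 1/8·3 = 2.75 bits.

2.75 bits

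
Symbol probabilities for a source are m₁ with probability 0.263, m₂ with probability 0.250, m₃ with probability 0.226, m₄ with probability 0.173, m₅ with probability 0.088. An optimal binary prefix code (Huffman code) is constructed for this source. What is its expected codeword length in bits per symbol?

2.261 bits/symbol

Repeatedly combine the two least-probable nodes; the expected code length is the sum of the merged weights.
merge 11/125 + 173/1000 → 261/1000
merge 113/500 + 1/4 → 119/250
merge 261/1000 + 263/1000 → 131/250
merge 119/250 + 131/250 → 1
L = 261/1000 + 119/250 + 131/250 + 1 = 2261/1000 = 2.261 bits/symbol.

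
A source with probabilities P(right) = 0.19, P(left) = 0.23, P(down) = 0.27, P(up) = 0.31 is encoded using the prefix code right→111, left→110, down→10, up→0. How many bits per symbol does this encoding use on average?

L̄ = Σ pᵢ·ℓᵢ = 0.19·3 + 0.23·3 + 0.27·2 + 0.31·1 = 2.11 bits/symbol.

2.11 bits/symbol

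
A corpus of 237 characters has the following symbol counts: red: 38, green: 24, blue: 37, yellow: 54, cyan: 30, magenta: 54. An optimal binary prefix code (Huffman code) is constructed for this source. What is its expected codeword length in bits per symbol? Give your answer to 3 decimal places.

2.544 bits/symbol

Probabilities are the counts divided by 237.
Repeatedly combine the two least-probable nodes; the expected code length is the sum of the merged weights.
merge 8/79 + 10/79 → 18/79
merge 37/237 + 38/237 → 25/79
merge 18/79 + 18/79 → 36/79
merge 18/79 + 25/79 → 43/79
merge 36/79 + 43/79 → 1
L = 18/79 + 25/79 + 36/79 + 43/79 + 1 = 201/79 ≈ 2.544 bits/symbol.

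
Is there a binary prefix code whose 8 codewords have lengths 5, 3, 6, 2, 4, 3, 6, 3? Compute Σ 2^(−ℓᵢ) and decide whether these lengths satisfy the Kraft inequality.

0.75; yes

With common denominator 2^6 = 64: Σ 2^(−ℓᵢ) = 2/64 + 8/64 + 1/64 + 16/64 + 4/64 + 8/64 + 1/64 + 8/64 = 48/64 = 0.75.
Kraft's inequality requires Σ ≤ 1; here Σ = 0.75 ≤ 1, so such a prefix code exists.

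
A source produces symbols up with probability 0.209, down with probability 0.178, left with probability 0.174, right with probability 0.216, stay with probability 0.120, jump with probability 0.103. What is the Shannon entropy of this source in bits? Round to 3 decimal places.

2.537 bits

H = −Σ pᵢ log₂ pᵢ.
−0.209·log₂(0.209) = 0.4720
−0.178·log₂(0.178) = 0.4432
−0.174·log₂(0.174) = 0.4390
−0.216·log₂(0.216) = 0.4776
−0.120·log₂(0.120) = 0.3671
−0.103·log₂(0.103) = 0.3378
Sum ≈ 2.5366 → 2.537 bits.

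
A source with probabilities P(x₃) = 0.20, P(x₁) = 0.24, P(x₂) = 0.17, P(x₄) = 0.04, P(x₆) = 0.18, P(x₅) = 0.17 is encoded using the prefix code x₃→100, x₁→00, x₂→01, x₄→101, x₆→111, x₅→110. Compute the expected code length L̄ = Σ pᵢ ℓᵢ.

L̄ = Σ pᵢ·ℓᵢ = 0.20·3 + 0.24·2 + 0.17·2 + 0.04·3 + 0.18·3 + 0.17·3 = 2.59 bits/symbol.

2.59 bits/symbol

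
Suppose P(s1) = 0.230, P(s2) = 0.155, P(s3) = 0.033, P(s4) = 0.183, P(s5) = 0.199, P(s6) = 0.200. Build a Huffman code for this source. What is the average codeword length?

Repeatedly combine the two least-probable nodes; the expected code length is the sum of the merged weights.
merge 33/1000 + 31/200 → 47/250
merge 183/1000 + 47/250 → 371/1000
merge 199/1000 + 1/5 → 399/1000
merge 23/100 + 371/1000 → 601/1000
merge 399/1000 + 601/1000 → 1
L = 47/250 + 371/1000 + 399/1000 + 601/1000 + 1 = 2559/1000 = 2.559 bits/symbol.

2.559 bits/symbol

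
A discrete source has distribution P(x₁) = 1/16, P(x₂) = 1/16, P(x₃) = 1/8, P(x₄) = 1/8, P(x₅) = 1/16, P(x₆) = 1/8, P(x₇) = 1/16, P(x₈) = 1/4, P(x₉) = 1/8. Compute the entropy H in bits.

Each probability is a power of 1/2, so log₂(1/p) is an integer.
H = Σ p·log₂(1/p) = 1/16·4 + 1/16·4 + 1/8·3 + 1/8·3 + 1/16·4 + 1/8·3 + 1/16·4 + 1/4·2 + 1/8·3 = 3 bits.

3 bits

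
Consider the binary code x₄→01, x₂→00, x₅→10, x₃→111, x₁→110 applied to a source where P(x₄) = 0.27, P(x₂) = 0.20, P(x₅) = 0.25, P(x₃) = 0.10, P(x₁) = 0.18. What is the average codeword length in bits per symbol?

L̄ = Σ pᵢ·ℓᵢ = 0.27·2 + 0.20·2 + 0.25·2 + 0.10·3 + 0.18·3 = 2.28 bits/symbol.

2.28 bits/symbol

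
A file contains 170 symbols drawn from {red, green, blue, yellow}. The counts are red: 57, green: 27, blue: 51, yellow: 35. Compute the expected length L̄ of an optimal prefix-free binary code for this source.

Probabilities are the counts divided by 170.
Repeatedly combine the two least-probable nodes; the expected code length is the sum of the merged weights.
merge 27/170 + 7/34 → 31/85
merge 3/10 + 57/170 → 54/85
merge 31/85 + 54/85 → 1
L = 31/85 + 54/85 + 1 = 2 bits/symbol.

2 bits/symbol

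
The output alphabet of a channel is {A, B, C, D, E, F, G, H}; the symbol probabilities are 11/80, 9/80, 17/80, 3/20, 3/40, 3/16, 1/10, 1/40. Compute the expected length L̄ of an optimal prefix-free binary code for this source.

Repeatedly combine the two least-probable nodes; the expected code length is the sum of the merged weights.
merge 1/40 + 3/40 → 1/10
merge 1/10 + 1/10 → 1/5
merge 9/80 + 11/80 → 1/4
merge 3/20 + 3/16 → 27/80
merge 1/5 + 17/80 → 33/80
merge 1/4 + 27/80 → 47/80
merge 33/80 + 47/80 → 1
L = 1/10 + 1/5 + 1/4 + 27/80 + 33/80 + 47/80 + 1 = 231/80 = 2.8875 bits/symbol.

2.8875 bits/symbol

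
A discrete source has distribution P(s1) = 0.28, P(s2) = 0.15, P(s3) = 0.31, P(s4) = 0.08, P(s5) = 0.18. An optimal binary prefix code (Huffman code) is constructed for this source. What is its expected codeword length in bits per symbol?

2.23 bits/symbol

Repeatedly combine the two least-probable nodes; the expected code length is the sum of the merged weights.
merge 2/25 + 3/20 → 23/100
merge 9/50 + 23/100 → 41/100
merge 7/25 + 31/100 → 59/100
merge 41/100 + 59/100 → 1
L = 23/100 + 41/100 + 59/100 + 1 = 223/100 = 2.23 bits/symbol.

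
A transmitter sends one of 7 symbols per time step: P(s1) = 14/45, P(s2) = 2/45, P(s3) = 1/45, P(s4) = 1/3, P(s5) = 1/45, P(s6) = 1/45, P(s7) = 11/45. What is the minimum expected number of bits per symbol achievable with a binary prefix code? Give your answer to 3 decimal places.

2.222 bits/symbol

Repeatedly combine the two least-probable nodes; the expected code length is the sum of the merged weights.
merge 1/45 + 1/45 → 2/45
merge 1/45 + 2/45 → 1/15
merge 2/45 + 1/15 → 1/9
merge 1/9 + 11/45 → 16/45
merge 14/45 + 1/3 → 29/45
merge 16/45 + 29/45 → 1
L = 2/45 + 1/15 + 1/9 + 16/45 + 29/45 + 1 = 20/9 ≈ 2.222 bits/symbol.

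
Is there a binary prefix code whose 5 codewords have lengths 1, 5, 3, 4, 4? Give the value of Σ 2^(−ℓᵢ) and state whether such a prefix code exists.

0.78125; yes

With common denominator 2^5 = 32: Σ 2^(−ℓᵢ) = 16/32 + 1/32 + 4/32 + 2/32 + 2/32 = 25/32 = 0.78125.
Kraft's inequality requires Σ ≤ 1; here Σ = 0.78125 ≤ 1, so such a prefix code exists.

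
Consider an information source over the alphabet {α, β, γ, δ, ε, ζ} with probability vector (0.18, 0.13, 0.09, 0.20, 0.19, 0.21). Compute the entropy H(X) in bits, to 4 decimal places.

2.5330 bits

H = −Σ pᵢ log₂ pᵢ.
−0.18·log₂(0.18) = 0.4453
−0.13·log₂(0.13) = 0.3826
−0.09·log₂(0.09) = 0.3127
−0.20·log₂(0.20) = 0.4644
−0.19·log₂(0.19) = 0.4552
−0.21·log₂(0.21) = 0.4728
Sum ≈ 2.5330 → 2.5330 bits.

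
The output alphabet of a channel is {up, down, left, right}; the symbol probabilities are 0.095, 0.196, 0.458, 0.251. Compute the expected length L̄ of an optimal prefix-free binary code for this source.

Repeatedly combine the two least-probable nodes; the expected code length is the sum of the merged weights.
merge 19/200 + 49/250 → 291/1000
merge 251/1000 + 291/1000 → 271/500
merge 229/500 + 271/500 → 1
L = 291/1000 + 271/500 + 1 = 1833/1000 = 1.833 bits/symbol.

1.833 bits/symbol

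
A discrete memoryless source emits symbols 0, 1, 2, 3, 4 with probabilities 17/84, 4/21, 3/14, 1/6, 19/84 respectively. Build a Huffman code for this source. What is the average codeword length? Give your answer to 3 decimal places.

2.357 bits/symbol

Repeatedly combine the two least-probable nodes; the expected code length is the sum of the merged weights.
merge 1/6 + 4/21 → 5/14
merge 17/84 + 3/14 → 5/12
merge 19/84 + 5/14 → 7/12
merge 5/12 + 7/12 → 1
L = 5/14 + 5/12 + 7/12 + 1 = 33/14 ≈ 2.357 bits/symbol.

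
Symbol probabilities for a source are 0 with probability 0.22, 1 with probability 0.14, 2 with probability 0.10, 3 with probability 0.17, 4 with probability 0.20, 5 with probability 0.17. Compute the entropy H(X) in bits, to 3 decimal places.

2.543 bits

H = −Σ pᵢ log₂ pᵢ.
−0.22·log₂(0.22) = 0.4806
−0.14·log₂(0.14) = 0.3971
−0.10·log₂(0.10) = 0.3322
−0.17·log₂(0.17) = 0.4346
−0.20·log₂(0.20) = 0.4644
−0.17·log₂(0.17) = 0.4346
Sum ≈ 2.5434 → 2.543 bits.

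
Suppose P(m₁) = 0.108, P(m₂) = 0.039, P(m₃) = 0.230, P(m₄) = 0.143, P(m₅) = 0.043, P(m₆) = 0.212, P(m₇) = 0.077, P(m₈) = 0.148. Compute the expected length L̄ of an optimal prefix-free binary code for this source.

2.799 bits/symbol

Repeatedly combine the two least-probable nodes; the expected code length is the sum of the merged weights.
merge 39/1000 + 43/1000 → 41/500
merge 77/1000 + 41/500 → 159/1000
merge 27/250 + 143/1000 → 251/1000
merge 37/250 + 159/1000 → 307/1000
merge 53/250 + 23/100 → 221/500
merge 251/1000 + 307/1000 → 279/500
merge 221/500 + 279/500 → 1
L = 41/500 + 159/1000 + 251/1000 + 307/1000 + 221/500 + 279/500 + 1 = 2799/1000 = 2.799 bits/symbol.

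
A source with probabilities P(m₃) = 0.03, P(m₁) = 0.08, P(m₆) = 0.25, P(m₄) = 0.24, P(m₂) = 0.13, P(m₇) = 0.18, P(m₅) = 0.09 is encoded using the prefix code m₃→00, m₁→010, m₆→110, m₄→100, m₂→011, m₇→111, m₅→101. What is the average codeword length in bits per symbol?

2.97 bits/symbol

L̄ = Σ pᵢ·ℓᵢ = 0.03·2 + 0.08·3 + 0.25·3 + 0.24·3 + 0.13·3 + 0.18·3 + 0.09·3 = 2.97 bits/symbol.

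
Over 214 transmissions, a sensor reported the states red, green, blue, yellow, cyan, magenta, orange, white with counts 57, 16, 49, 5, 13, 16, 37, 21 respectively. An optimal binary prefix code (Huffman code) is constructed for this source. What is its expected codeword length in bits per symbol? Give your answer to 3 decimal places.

Probabilities are the counts divided by 214.
Repeatedly combine the two least-probable nodes; the expected code length is the sum of the merged weights.
merge 5/214 + 13/214 → 9/107
merge 8/107 + 8/107 → 16/107
merge 9/107 + 21/214 → 39/214
merge 16/107 + 37/214 → 69/214
merge 39/214 + 49/214 → 44/107
merge 57/214 + 69/214 → 63/107
merge 44/107 + 63/107 → 1
L = 9/107 + 16/107 + 39/214 + 69/214 + 44/107 + 63/107 + 1 = 293/107 ≈ 2.738 bits/symbol.

2.738 bits/symbol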